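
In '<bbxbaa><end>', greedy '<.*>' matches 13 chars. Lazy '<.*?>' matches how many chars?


Greedy '<.*>' tries to match as MUCH as possible.
Lazy '<.*?>' tries to match as LITTLE as possible.

String: '<bbxbaa><end>'
Greedy '<.*>' starts at first '<' and extends to the LAST '>': '<bbxbaa><end>' (13 chars)
Lazy '<.*?>' starts at first '<' and stops at the FIRST '>': '<bbxbaa>' (8 chars)

8


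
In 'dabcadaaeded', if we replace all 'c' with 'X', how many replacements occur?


re.sub('c', 'X', text) replaces every occurrence of 'c' with 'X'.
Text: 'dabcadaaeded'
Scanning for 'c':
  pos 3: 'c' -> replacement #1
Total replacements: 1

1


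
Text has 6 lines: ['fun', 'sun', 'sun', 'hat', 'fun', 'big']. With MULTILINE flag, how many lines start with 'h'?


With MULTILINE flag, ^ matches the start of each line.
Lines: ['fun', 'sun', 'sun', 'hat', 'fun', 'big']
Checking which lines start with 'h':
  Line 1: 'fun' -> no
  Line 2: 'sun' -> no
  Line 3: 'sun' -> no
  Line 4: 'hat' -> MATCH
  Line 5: 'fun' -> no
  Line 6: 'big' -> no
Matching lines: ['hat']
Count: 1

1


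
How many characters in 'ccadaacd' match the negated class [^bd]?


Negated class [^bd] matches any char NOT in {b, d}
Scanning 'ccadaacd':
  pos 0: 'c' -> MATCH
  pos 1: 'c' -> MATCH
  pos 2: 'a' -> MATCH
  pos 3: 'd' -> no (excluded)
  pos 4: 'a' -> MATCH
  pos 5: 'a' -> MATCH
  pos 6: 'c' -> MATCH
  pos 7: 'd' -> no (excluded)
Total matches: 6

6


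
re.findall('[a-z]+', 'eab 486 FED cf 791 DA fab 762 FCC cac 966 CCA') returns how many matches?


Pattern '[a-z]+' finds one or more lowercase letters.
Text: 'eab 486 FED cf 791 DA fab 762 FCC cac 966 CCA'
Scanning for matches:
  Match 1: 'eab'
  Match 2: 'cf'
  Match 3: 'fab'
  Match 4: 'cac'
Total matches: 4

4


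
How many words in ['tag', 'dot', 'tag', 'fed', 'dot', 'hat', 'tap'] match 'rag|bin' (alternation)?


Alternation 'rag|bin' matches either 'rag' or 'bin'.
Checking each word:
  'tag' -> no
  'dot' -> no
  'tag' -> no
  'fed' -> no
  'dot' -> no
  'hat' -> no
  'tap' -> no
Matches: []
Count: 0

0


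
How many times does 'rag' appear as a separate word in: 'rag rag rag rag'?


Scanning each word for exact match 'rag':
  Word 1: 'rag' -> MATCH
  Word 2: 'rag' -> MATCH
  Word 3: 'rag' -> MATCH
  Word 4: 'rag' -> MATCH
Total matches: 4

4


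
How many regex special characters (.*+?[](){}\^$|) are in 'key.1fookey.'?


Regex special characters are: . * + ? [ ] ( ) { } \ ^ $ |
Scanning 'key.1fookey.':
  pos 3: '.' -> SPECIAL
  pos 11: '.' -> SPECIAL
Special chars found: ['.', '.']
Total: 2

2


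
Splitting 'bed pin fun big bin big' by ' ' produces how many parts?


Splitting by ' ' breaks the string at each occurrence of the separator.
Text: 'bed pin fun big bin big'
Parts after split:
  Part 1: 'bed'
  Part 2: 'pin'
  Part 3: 'fun'
  Part 4: 'big'
  Part 5: 'bin'
  Part 6: 'big'
Total parts: 6

6


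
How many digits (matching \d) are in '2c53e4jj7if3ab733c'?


\d matches any digit 0-9.
Scanning '2c53e4jj7if3ab733c':
  pos 0: '2' -> DIGIT
  pos 2: '5' -> DIGIT
  pos 3: '3' -> DIGIT
  pos 5: '4' -> DIGIT
  pos 8: '7' -> DIGIT
  pos 11: '3' -> DIGIT
  pos 14: '7' -> DIGIT
  pos 15: '3' -> DIGIT
  pos 16: '3' -> DIGIT
Digits found: ['2', '5', '3', '4', '7', '3', '7', '3', '3']
Total: 9

9


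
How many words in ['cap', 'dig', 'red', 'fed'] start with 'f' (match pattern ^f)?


Pattern ^f anchors to start of word. Check which words begin with 'f':
  'cap' -> no
  'dig' -> no
  'red' -> no
  'fed' -> MATCH (starts with 'f')
Matching words: ['fed']
Count: 1

1


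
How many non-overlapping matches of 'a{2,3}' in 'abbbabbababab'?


Pattern 'a{2,3}' matches between 2 and 3 consecutive a's (greedy).
String: 'abbbabbababab'
Finding runs of a's and applying greedy matching:
  Run at pos 0: 'a' (length 1)
  Run at pos 4: 'a' (length 1)
  Run at pos 7: 'a' (length 1)
  Run at pos 9: 'a' (length 1)
  Run at pos 11: 'a' (length 1)
Matches: []
Count: 0

0


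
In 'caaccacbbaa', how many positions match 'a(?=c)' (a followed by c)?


Lookahead 'a(?=c)' matches 'a' only when followed by 'c'.
String: 'caaccacbbaa'
Checking each position where char is 'a':
  pos 1: 'a' -> no (next='a')
  pos 2: 'a' -> MATCH (next='c')
  pos 5: 'a' -> MATCH (next='c')
  pos 9: 'a' -> no (next='a')
Matching positions: [2, 5]
Count: 2

2


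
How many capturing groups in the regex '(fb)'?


To count capturing groups, count each '(' that starts a group.
Pattern: '(fb)'
Walking through the pattern:
  Position 0: '(' -> group #1
Total capturing groups: 1

1


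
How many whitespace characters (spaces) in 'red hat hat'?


\s matches whitespace characters (spaces, tabs, etc.).
Text: 'red hat hat'
This text has 3 words separated by spaces.
Number of spaces = number of words - 1 = 3 - 1 = 2

2


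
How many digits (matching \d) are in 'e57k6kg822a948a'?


\d matches any digit 0-9.
Scanning 'e57k6kg822a948a':
  pos 1: '5' -> DIGIT
  pos 2: '7' -> DIGIT
  pos 4: '6' -> DIGIT
  pos 7: '8' -> DIGIT
  pos 8: '2' -> DIGIT
  pos 9: '2' -> DIGIT
  pos 11: '9' -> DIGIT
  pos 12: '4' -> DIGIT
  pos 13: '8' -> DIGIT
Digits found: ['5', '7', '6', '8', '2', '2', '9', '4', '8']
Total: 9

9


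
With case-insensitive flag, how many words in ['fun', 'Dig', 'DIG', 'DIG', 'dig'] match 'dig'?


Case-insensitive matching: compare each word's lowercase form to 'dig'.
  'fun' -> lower='fun' -> no
  'Dig' -> lower='dig' -> MATCH
  'DIG' -> lower='dig' -> MATCH
  'DIG' -> lower='dig' -> MATCH
  'dig' -> lower='dig' -> MATCH
Matches: ['Dig', 'DIG', 'DIG', 'dig']
Count: 4

4


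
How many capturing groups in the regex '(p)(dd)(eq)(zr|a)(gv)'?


To count capturing groups, count each '(' that starts a group.
Pattern: '(p)(dd)(eq)(zr|a)(gv)'
Walking through the pattern:
  Position 0: '(' -> group #1
  Position 3: '(' -> group #2
  Position 7: '(' -> group #3
  Position 11: '(' -> group #4
  Position 17: '(' -> group #5
Total capturing groups: 5

5


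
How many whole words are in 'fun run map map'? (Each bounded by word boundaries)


Word boundaries (\b) mark the start/end of each word.
Text: 'fun run map map'
Splitting by whitespace:
  Word 1: 'fun'
  Word 2: 'run'
  Word 3: 'map'
  Word 4: 'map'
Total whole words: 4

4


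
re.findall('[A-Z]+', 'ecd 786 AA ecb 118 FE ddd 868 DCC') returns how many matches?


Pattern '[A-Z]+' finds one or more uppercase letters.
Text: 'ecd 786 AA ecb 118 FE ddd 868 DCC'
Scanning for matches:
  Match 1: 'AA'
  Match 2: 'FE'
  Match 3: 'DCC'
Total matches: 3

3


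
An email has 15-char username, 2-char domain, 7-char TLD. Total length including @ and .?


An email address has format: username@domain.tld
Username length: 15
'@' character: 1
Domain length: 2
'.' character: 1
TLD length: 7
Total = 15 + 1 + 2 + 1 + 7 = 26

26


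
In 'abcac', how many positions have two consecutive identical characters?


Looking for consecutive identical characters in 'abcac':
  pos 0-1: 'a' vs 'b' -> different
  pos 1-2: 'b' vs 'c' -> different
  pos 2-3: 'c' vs 'a' -> different
  pos 3-4: 'a' vs 'c' -> different
Consecutive identical pairs: []
Count: 0

0


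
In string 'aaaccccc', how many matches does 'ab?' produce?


Pattern 'ab?' matches 'a' optionally followed by 'b'.
String: 'aaaccccc'
Scanning left to right for 'a' then checking next char:
  Match 1: 'a' (a not followed by b)
  Match 2: 'a' (a not followed by b)
  Match 3: 'a' (a not followed by b)
Total matches: 3

3


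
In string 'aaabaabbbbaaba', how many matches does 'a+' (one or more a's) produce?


Pattern 'a+' matches one or more consecutive a's.
String: 'aaabaabbbbaaba'
Scanning for runs of a:
  Match 1: 'aaa' (length 3)
  Match 2: 'aa' (length 2)
  Match 3: 'aa' (length 2)
  Match 4: 'a' (length 1)
Total matches: 4

4


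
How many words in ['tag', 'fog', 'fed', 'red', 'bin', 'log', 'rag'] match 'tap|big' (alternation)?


Alternation 'tap|big' matches either 'tap' or 'big'.
Checking each word:
  'tag' -> no
  'fog' -> no
  'fed' -> no
  'red' -> no
  'bin' -> no
  'log' -> no
  'rag' -> no
Matches: []
Count: 0

0


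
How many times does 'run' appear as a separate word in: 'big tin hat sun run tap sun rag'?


Scanning each word for exact match 'run':
  Word 1: 'big' -> no
  Word 2: 'tin' -> no
  Word 3: 'hat' -> no
  Word 4: 'sun' -> no
  Word 5: 'run' -> MATCH
  Word 6: 'tap' -> no
  Word 7: 'sun' -> no
  Word 8: 'rag' -> no
Total matches: 1

1


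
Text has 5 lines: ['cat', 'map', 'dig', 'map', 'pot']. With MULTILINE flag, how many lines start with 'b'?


With MULTILINE flag, ^ matches the start of each line.
Lines: ['cat', 'map', 'dig', 'map', 'pot']
Checking which lines start with 'b':
  Line 1: 'cat' -> no
  Line 2: 'map' -> no
  Line 3: 'dig' -> no
  Line 4: 'map' -> no
  Line 5: 'pot' -> no
Matching lines: []
Count: 0

0


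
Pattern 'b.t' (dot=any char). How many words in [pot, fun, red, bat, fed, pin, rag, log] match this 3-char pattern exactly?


Pattern 'b.t' means: starts with 'b', any single char, ends with 't'.
Checking each word (must be exactly 3 chars):
  'pot' (len=3): no
  'fun' (len=3): no
  'red' (len=3): no
  'bat' (len=3): MATCH
  'fed' (len=3): no
  'pin' (len=3): no
  'rag' (len=3): no
  'log' (len=3): no
Matching words: ['bat']
Total: 1

1


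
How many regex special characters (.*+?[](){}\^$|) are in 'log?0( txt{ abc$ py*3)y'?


Regex special characters are: . * + ? [ ] ( ) { } \ ^ $ |
Scanning 'log?0( txt{ abc$ py*3)y':
  pos 3: '?' -> SPECIAL
  pos 5: '(' -> SPECIAL
  pos 10: '{' -> SPECIAL
  pos 15: '$' -> SPECIAL
  pos 19: '*' -> SPECIAL
  pos 21: ')' -> SPECIAL
Special chars found: ['?', '(', '{', '$', '*', ')']
Total: 6

6


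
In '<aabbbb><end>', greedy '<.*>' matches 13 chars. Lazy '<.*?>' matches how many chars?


Greedy '<.*>' tries to match as MUCH as possible.
Lazy '<.*?>' tries to match as LITTLE as possible.

String: '<aabbbb><end>'
Greedy '<.*>' starts at first '<' and extends to the LAST '>': '<aabbbb><end>' (13 chars)
Lazy '<.*?>' starts at first '<' and stops at the FIRST '>': '<aabbbb>' (8 chars)

8


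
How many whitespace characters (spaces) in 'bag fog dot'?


\s matches whitespace characters (spaces, tabs, etc.).
Text: 'bag fog dot'
This text has 3 words separated by spaces.
Number of spaces = number of words - 1 = 3 - 1 = 2

2


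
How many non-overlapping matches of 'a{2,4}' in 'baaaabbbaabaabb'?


Pattern 'a{2,4}' matches between 2 and 4 consecutive a's (greedy).
String: 'baaaabbbaabaabb'
Finding runs of a's and applying greedy matching:
  Run at pos 1: 'aaaa' (length 4)
  Run at pos 8: 'aa' (length 2)
  Run at pos 11: 'aa' (length 2)
Matches: ['aaaa', 'aa', 'aa']
Count: 3

3


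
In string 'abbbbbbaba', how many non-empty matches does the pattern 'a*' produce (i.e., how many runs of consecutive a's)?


Pattern 'a*' matches zero or more a's. We want non-empty runs of consecutive a's.
String: 'abbbbbbaba'
Walking through the string to find runs of a's:
  Run 1: positions 0-0 -> 'a'
  Run 2: positions 7-7 -> 'a'
  Run 3: positions 9-9 -> 'a'
Non-empty runs found: ['a', 'a', 'a']
Count: 3

3


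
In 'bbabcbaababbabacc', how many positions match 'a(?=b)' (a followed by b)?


Lookahead 'a(?=b)' matches 'a' only when followed by 'b'.
String: 'bbabcbaababbabacc'
Checking each position where char is 'a':
  pos 2: 'a' -> MATCH (next='b')
  pos 6: 'a' -> no (next='a')
  pos 7: 'a' -> MATCH (next='b')
  pos 9: 'a' -> MATCH (next='b')
  pos 12: 'a' -> MATCH (next='b')
  pos 14: 'a' -> no (next='c')
Matching positions: [2, 7, 9, 12]
Count: 4

4


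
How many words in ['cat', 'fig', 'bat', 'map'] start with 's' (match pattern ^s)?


Pattern ^s anchors to start of word. Check which words begin with 's':
  'cat' -> no
  'fig' -> no
  'bat' -> no
  'map' -> no
Matching words: []
Count: 0

0


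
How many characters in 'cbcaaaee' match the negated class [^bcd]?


Negated class [^bcd] matches any char NOT in {b, c, d}
Scanning 'cbcaaaee':
  pos 0: 'c' -> no (excluded)
  pos 1: 'b' -> no (excluded)
  pos 2: 'c' -> no (excluded)
  pos 3: 'a' -> MATCH
  pos 4: 'a' -> MATCH
  pos 5: 'a' -> MATCH
  pos 6: 'e' -> MATCH
  pos 7: 'e' -> MATCH
Total matches: 5

5


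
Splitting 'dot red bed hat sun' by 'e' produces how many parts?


Splitting by 'e' breaks the string at each occurrence of the separator.
Text: 'dot red bed hat sun'
Parts after split:
  Part 1: 'dot r'
  Part 2: 'd b'
  Part 3: 'd hat sun'
Total parts: 3

3


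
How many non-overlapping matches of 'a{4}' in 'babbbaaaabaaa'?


Pattern 'a{4}' matches exactly 4 consecutive a's (greedy, non-overlapping).
String: 'babbbaaaabaaa'
Scanning for runs of a's:
  Run at pos 1: 'a' (length 1) -> 0 match(es)
  Run at pos 5: 'aaaa' (length 4) -> 1 match(es)
  Run at pos 10: 'aaa' (length 3) -> 0 match(es)
Matches found: ['aaaa']
Total: 1

1


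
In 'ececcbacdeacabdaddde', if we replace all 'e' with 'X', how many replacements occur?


re.sub('e', 'X', text) replaces every occurrence of 'e' with 'X'.
Text: 'ececcbacdeacabdaddde'
Scanning for 'e':
  pos 0: 'e' -> replacement #1
  pos 2: 'e' -> replacement #2
  pos 9: 'e' -> replacement #3
  pos 19: 'e' -> replacement #4
Total replacements: 4

4


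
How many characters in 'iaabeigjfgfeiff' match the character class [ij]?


Character class [ij] matches any of: {i, j}
Scanning string 'iaabeigjfgfeiff' character by character:
  pos 0: 'i' -> MATCH
  pos 1: 'a' -> no
  pos 2: 'a' -> no
  pos 3: 'b' -> no
  pos 4: 'e' -> no
  pos 5: 'i' -> MATCH
  pos 6: 'g' -> no
  pos 7: 'j' -> MATCH
  pos 8: 'f' -> no
  pos 9: 'g' -> no
  pos 10: 'f' -> no
  pos 11: 'e' -> no
  pos 12: 'i' -> MATCH
  pos 13: 'f' -> no
  pos 14: 'f' -> no
Total matches: 4

4


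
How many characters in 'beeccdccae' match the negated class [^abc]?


Negated class [^abc] matches any char NOT in {a, b, c}
Scanning 'beeccdccae':
  pos 0: 'b' -> no (excluded)
  pos 1: 'e' -> MATCH
  pos 2: 'e' -> MATCH
  pos 3: 'c' -> no (excluded)
  pos 4: 'c' -> no (excluded)
  pos 5: 'd' -> MATCH
  pos 6: 'c' -> no (excluded)
  pos 7: 'c' -> no (excluded)
  pos 8: 'a' -> no (excluded)
  pos 9: 'e' -> MATCH
Total matches: 4

4


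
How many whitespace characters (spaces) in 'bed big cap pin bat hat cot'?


\s matches whitespace characters (spaces, tabs, etc.).
Text: 'bed big cap pin bat hat cot'
This text has 7 words separated by spaces.
Number of spaces = number of words - 1 = 7 - 1 = 6

6


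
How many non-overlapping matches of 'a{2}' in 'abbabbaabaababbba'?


Pattern 'a{2}' matches exactly 2 consecutive a's (greedy, non-overlapping).
String: 'abbabbaabaababbba'
Scanning for runs of a's:
  Run at pos 0: 'a' (length 1) -> 0 match(es)
  Run at pos 3: 'a' (length 1) -> 0 match(es)
  Run at pos 6: 'aa' (length 2) -> 1 match(es)
  Run at pos 9: 'aa' (length 2) -> 1 match(es)
  Run at pos 12: 'a' (length 1) -> 0 match(es)
  Run at pos 16: 'a' (length 1) -> 0 match(es)
Matches found: ['aa', 'aa']
Total: 2

2


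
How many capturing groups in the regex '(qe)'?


To count capturing groups, count each '(' that starts a group.
Pattern: '(qe)'
Walking through the pattern:
  Position 0: '(' -> group #1
Total capturing groups: 1

1


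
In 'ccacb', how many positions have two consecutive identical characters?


Looking for consecutive identical characters in 'ccacb':
  pos 0-1: 'c' vs 'c' -> MATCH ('cc')
  pos 1-2: 'c' vs 'a' -> different
  pos 2-3: 'a' vs 'c' -> different
  pos 3-4: 'c' vs 'b' -> different
Consecutive identical pairs: ['cc']
Count: 1

1


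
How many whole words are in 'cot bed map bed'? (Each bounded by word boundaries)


Word boundaries (\b) mark the start/end of each word.
Text: 'cot bed map bed'
Splitting by whitespace:
  Word 1: 'cot'
  Word 2: 'bed'
  Word 3: 'map'
  Word 4: 'bed'
Total whole words: 4

4


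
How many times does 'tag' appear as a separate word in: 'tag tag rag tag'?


Scanning each word for exact match 'tag':
  Word 1: 'tag' -> MATCH
  Word 2: 'tag' -> MATCH
  Word 3: 'rag' -> no
  Word 4: 'tag' -> MATCH
Total matches: 3

3


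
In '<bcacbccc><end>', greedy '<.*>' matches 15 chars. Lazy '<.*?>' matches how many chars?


Greedy '<.*>' tries to match as MUCH as possible.
Lazy '<.*?>' tries to match as LITTLE as possible.

String: '<bcacbccc><end>'
Greedy '<.*>' starts at first '<' and extends to the LAST '>': '<bcacbccc><end>' (15 chars)
Lazy '<.*?>' starts at first '<' and stops at the FIRST '>': '<bcacbccc>' (10 chars)

10


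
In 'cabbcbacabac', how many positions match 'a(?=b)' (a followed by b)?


Lookahead 'a(?=b)' matches 'a' only when followed by 'b'.
String: 'cabbcbacabac'
Checking each position where char is 'a':
  pos 1: 'a' -> MATCH (next='b')
  pos 6: 'a' -> no (next='c')
  pos 8: 'a' -> MATCH (next='b')
  pos 10: 'a' -> no (next='c')
Matching positions: [1, 8]
Count: 2

2


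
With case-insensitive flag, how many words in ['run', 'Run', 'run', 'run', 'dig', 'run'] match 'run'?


Case-insensitive matching: compare each word's lowercase form to 'run'.
  'run' -> lower='run' -> MATCH
  'Run' -> lower='run' -> MATCH
  'run' -> lower='run' -> MATCH
  'run' -> lower='run' -> MATCH
  'dig' -> lower='dig' -> no
  'run' -> lower='run' -> MATCH
Matches: ['run', 'Run', 'run', 'run', 'run']
Count: 5

5


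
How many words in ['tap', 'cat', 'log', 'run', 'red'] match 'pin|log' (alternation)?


Alternation 'pin|log' matches either 'pin' or 'log'.
Checking each word:
  'tap' -> no
  'cat' -> no
  'log' -> MATCH
  'run' -> no
  'red' -> no
Matches: ['log']
Count: 1

1


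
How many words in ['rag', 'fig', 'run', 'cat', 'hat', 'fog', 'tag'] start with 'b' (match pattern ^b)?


Pattern ^b anchors to start of word. Check which words begin with 'b':
  'rag' -> no
  'fig' -> no
  'run' -> no
  'cat' -> no
  'hat' -> no
  'fog' -> no
  'tag' -> no
Matching words: []
Count: 0

0


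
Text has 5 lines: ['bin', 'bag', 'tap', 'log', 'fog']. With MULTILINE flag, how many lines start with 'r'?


With MULTILINE flag, ^ matches the start of each line.
Lines: ['bin', 'bag', 'tap', 'log', 'fog']
Checking which lines start with 'r':
  Line 1: 'bin' -> no
  Line 2: 'bag' -> no
  Line 3: 'tap' -> no
  Line 4: 'log' -> no
  Line 5: 'fog' -> no
Matching lines: []
Count: 0

0


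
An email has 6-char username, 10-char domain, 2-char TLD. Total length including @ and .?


An email address has format: username@domain.tld
Username length: 6
'@' character: 1
Domain length: 10
'.' character: 1
TLD length: 2
Total = 6 + 1 + 10 + 1 + 2 = 20

20


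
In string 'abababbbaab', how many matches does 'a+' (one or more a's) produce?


Pattern 'a+' matches one or more consecutive a's.
String: 'abababbbaab'
Scanning for runs of a:
  Match 1: 'a' (length 1)
  Match 2: 'a' (length 1)
  Match 3: 'a' (length 1)
  Match 4: 'aa' (length 2)
Total matches: 4

4


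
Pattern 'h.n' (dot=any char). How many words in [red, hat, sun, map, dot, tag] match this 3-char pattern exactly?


Pattern 'h.n' means: starts with 'h', any single char, ends with 'n'.
Checking each word (must be exactly 3 chars):
  'red' (len=3): no
  'hat' (len=3): no
  'sun' (len=3): no
  'map' (len=3): no
  'dot' (len=3): no
  'tag' (len=3): no
Matching words: []
Total: 0

0


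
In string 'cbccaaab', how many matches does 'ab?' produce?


Pattern 'ab?' matches 'a' optionally followed by 'b'.
String: 'cbccaaab'
Scanning left to right for 'a' then checking next char:
  Match 1: 'a' (a not followed by b)
  Match 2: 'a' (a not followed by b)
  Match 3: 'ab' (a followed by b)
Total matches: 3

3


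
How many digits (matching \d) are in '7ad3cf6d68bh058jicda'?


\d matches any digit 0-9.
Scanning '7ad3cf6d68bh058jicda':
  pos 0: '7' -> DIGIT
  pos 3: '3' -> DIGIT
  pos 6: '6' -> DIGIT
  pos 8: '6' -> DIGIT
  pos 9: '8' -> DIGIT
  pos 12: '0' -> DIGIT
  pos 13: '5' -> DIGIT
  pos 14: '8' -> DIGIT
Digits found: ['7', '3', '6', '6', '8', '0', '5', '8']
Total: 8

8


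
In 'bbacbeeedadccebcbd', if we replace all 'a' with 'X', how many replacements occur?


re.sub('a', 'X', text) replaces every occurrence of 'a' with 'X'.
Text: 'bbacbeeedadccebcbd'
Scanning for 'a':
  pos 2: 'a' -> replacement #1
  pos 9: 'a' -> replacement #2
Total replacements: 2

2


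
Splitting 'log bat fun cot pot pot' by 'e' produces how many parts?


Splitting by 'e' breaks the string at each occurrence of the separator.
Text: 'log bat fun cot pot pot'
Parts after split:
  Part 1: 'log bat fun cot pot pot'
Total parts: 1

1


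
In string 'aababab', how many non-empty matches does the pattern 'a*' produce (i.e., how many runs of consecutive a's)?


Pattern 'a*' matches zero or more a's. We want non-empty runs of consecutive a's.
String: 'aababab'
Walking through the string to find runs of a's:
  Run 1: positions 0-1 -> 'aa'
  Run 2: positions 3-3 -> 'a'
  Run 3: positions 5-5 -> 'a'
Non-empty runs found: ['aa', 'a', 'a']
Count: 3

3


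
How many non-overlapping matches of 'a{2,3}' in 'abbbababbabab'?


Pattern 'a{2,3}' matches between 2 and 3 consecutive a's (greedy).
String: 'abbbababbabab'
Finding runs of a's and applying greedy matching:
  Run at pos 0: 'a' (length 1)
  Run at pos 4: 'a' (length 1)
  Run at pos 6: 'a' (length 1)
  Run at pos 9: 'a' (length 1)
  Run at pos 11: 'a' (length 1)
Matches: []
Count: 0

0


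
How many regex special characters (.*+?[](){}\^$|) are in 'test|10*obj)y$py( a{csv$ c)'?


Regex special characters are: . * + ? [ ] ( ) { } \ ^ $ |
Scanning 'test|10*obj)y$py( a{csv$ c)':
  pos 4: '|' -> SPECIAL
  pos 7: '*' -> SPECIAL
  pos 11: ')' -> SPECIAL
  pos 13: '$' -> SPECIAL
  pos 16: '(' -> SPECIAL
  pos 19: '{' -> SPECIAL
  pos 23: '$' -> SPECIAL
  pos 26: ')' -> SPECIAL
Special chars found: ['|', '*', ')', '$', '(', '{', '$', ')']
Total: 8

8


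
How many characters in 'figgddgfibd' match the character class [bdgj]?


Character class [bdgj] matches any of: {b, d, g, j}
Scanning string 'figgddgfibd' character by character:
  pos 0: 'f' -> no
  pos 1: 'i' -> no
  pos 2: 'g' -> MATCH
  pos 3: 'g' -> MATCH
  pos 4: 'd' -> MATCH
  pos 5: 'd' -> MATCH
  pos 6: 'g' -> MATCH
  pos 7: 'f' -> no
  pos 8: 'i' -> no
  pos 9: 'b' -> MATCH
  pos 10: 'd' -> MATCH
Total matches: 7

7


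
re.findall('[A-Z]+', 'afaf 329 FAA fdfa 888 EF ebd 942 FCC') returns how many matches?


Pattern '[A-Z]+' finds one or more uppercase letters.
Text: 'afaf 329 FAA fdfa 888 EF ebd 942 FCC'
Scanning for matches:
  Match 1: 'FAA'
  Match 2: 'EF'
  Match 3: 'FCC'
Total matches: 3

3


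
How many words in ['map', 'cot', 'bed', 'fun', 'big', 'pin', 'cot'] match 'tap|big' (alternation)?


Alternation 'tap|big' matches either 'tap' or 'big'.
Checking each word:
  'map' -> no
  'cot' -> no
  'bed' -> no
  'fun' -> no
  'big' -> MATCH
  'pin' -> no
  'cot' -> no
Matches: ['big']
Count: 1

1


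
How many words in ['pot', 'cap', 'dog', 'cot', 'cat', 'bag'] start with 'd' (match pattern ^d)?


Pattern ^d anchors to start of word. Check which words begin with 'd':
  'pot' -> no
  'cap' -> no
  'dog' -> MATCH (starts with 'd')
  'cot' -> no
  'cat' -> no
  'bag' -> no
Matching words: ['dog']
Count: 1

1


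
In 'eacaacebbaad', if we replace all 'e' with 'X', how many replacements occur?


re.sub('e', 'X', text) replaces every occurrence of 'e' with 'X'.
Text: 'eacaacebbaad'
Scanning for 'e':
  pos 0: 'e' -> replacement #1
  pos 6: 'e' -> replacement #2
Total replacements: 2

2


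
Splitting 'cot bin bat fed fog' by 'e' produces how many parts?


Splitting by 'e' breaks the string at each occurrence of the separator.
Text: 'cot bin bat fed fog'
Parts after split:
  Part 1: 'cot bin bat f'
  Part 2: 'd fog'
Total parts: 2

2


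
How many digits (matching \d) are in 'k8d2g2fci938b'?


\d matches any digit 0-9.
Scanning 'k8d2g2fci938b':
  pos 1: '8' -> DIGIT
  pos 3: '2' -> DIGIT
  pos 5: '2' -> DIGIT
  pos 9: '9' -> DIGIT
  pos 10: '3' -> DIGIT
  pos 11: '8' -> DIGIT
Digits found: ['8', '2', '2', '9', '3', '8']
Total: 6

6


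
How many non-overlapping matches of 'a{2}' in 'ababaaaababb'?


Pattern 'a{2}' matches exactly 2 consecutive a's (greedy, non-overlapping).
String: 'ababaaaababb'
Scanning for runs of a's:
  Run at pos 0: 'a' (length 1) -> 0 match(es)
  Run at pos 2: 'a' (length 1) -> 0 match(es)
  Run at pos 4: 'aaaa' (length 4) -> 2 match(es)
  Run at pos 9: 'a' (length 1) -> 0 match(es)
Matches found: ['aa', 'aa']
Total: 2

2


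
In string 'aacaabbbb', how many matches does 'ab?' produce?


Pattern 'ab?' matches 'a' optionally followed by 'b'.
String: 'aacaabbbb'
Scanning left to right for 'a' then checking next char:
  Match 1: 'a' (a not followed by b)
  Match 2: 'a' (a not followed by b)
  Match 3: 'a' (a not followed by b)
  Match 4: 'ab' (a followed by b)
Total matches: 4

4


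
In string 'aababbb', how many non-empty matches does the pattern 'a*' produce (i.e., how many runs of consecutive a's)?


Pattern 'a*' matches zero or more a's. We want non-empty runs of consecutive a's.
String: 'aababbb'
Walking through the string to find runs of a's:
  Run 1: positions 0-1 -> 'aa'
  Run 2: positions 3-3 -> 'a'
Non-empty runs found: ['aa', 'a']
Count: 2

2


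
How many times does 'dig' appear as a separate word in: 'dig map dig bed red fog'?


Scanning each word for exact match 'dig':
  Word 1: 'dig' -> MATCH
  Word 2: 'map' -> no
  Word 3: 'dig' -> MATCH
  Word 4: 'bed' -> no
  Word 5: 'red' -> no
  Word 6: 'fog' -> no
Total matches: 2

2


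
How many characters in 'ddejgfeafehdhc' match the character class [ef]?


Character class [ef] matches any of: {e, f}
Scanning string 'ddejgfeafehdhc' character by character:
  pos 0: 'd' -> no
  pos 1: 'd' -> no
  pos 2: 'e' -> MATCH
  pos 3: 'j' -> no
  pos 4: 'g' -> no
  pos 5: 'f' -> MATCH
  pos 6: 'e' -> MATCH
  pos 7: 'a' -> no
  pos 8: 'f' -> MATCH
  pos 9: 'e' -> MATCH
  pos 10: 'h' -> no
  pos 11: 'd' -> no
  pos 12: 'h' -> no
  pos 13: 'c' -> no
Total matches: 5

5


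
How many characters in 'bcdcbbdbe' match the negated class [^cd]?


Negated class [^cd] matches any char NOT in {c, d}
Scanning 'bcdcbbdbe':
  pos 0: 'b' -> MATCH
  pos 1: 'c' -> no (excluded)
  pos 2: 'd' -> no (excluded)
  pos 3: 'c' -> no (excluded)
  pos 4: 'b' -> MATCH
  pos 5: 'b' -> MATCH
  pos 6: 'd' -> no (excluded)
  pos 7: 'b' -> MATCH
  pos 8: 'e' -> MATCH
Total matches: 5

5


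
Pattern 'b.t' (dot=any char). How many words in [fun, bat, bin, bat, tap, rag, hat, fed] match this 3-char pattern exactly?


Pattern 'b.t' means: starts with 'b', any single char, ends with 't'.
Checking each word (must be exactly 3 chars):
  'fun' (len=3): no
  'bat' (len=3): MATCH
  'bin' (len=3): no
  'bat' (len=3): MATCH
  'tap' (len=3): no
  'rag' (len=3): no
  'hat' (len=3): no
  'fed' (len=3): no
Matching words: ['bat', 'bat']
Total: 2

2


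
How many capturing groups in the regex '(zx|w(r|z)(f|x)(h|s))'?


To count capturing groups, count each '(' that starts a group.
Pattern: '(zx|w(r|z)(f|x)(h|s))'
Walking through the pattern:
  Position 0: '(' -> group #1
  Position 5: '(' -> group #2
  Position 10: '(' -> group #3
  Position 15: '(' -> group #4
Total capturing groups: 4

4


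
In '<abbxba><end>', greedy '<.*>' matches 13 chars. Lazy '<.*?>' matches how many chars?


Greedy '<.*>' tries to match as MUCH as possible.
Lazy '<.*?>' tries to match as LITTLE as possible.

String: '<abbxba><end>'
Greedy '<.*>' starts at first '<' and extends to the LAST '>': '<abbxba><end>' (13 chars)
Lazy '<.*?>' starts at first '<' and stops at the FIRST '>': '<abbxba>' (8 chars)

8


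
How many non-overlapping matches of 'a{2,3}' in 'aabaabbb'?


Pattern 'a{2,3}' matches between 2 and 3 consecutive a's (greedy).
String: 'aabaabbb'
Finding runs of a's and applying greedy matching:
  Run at pos 0: 'aa' (length 2)
  Run at pos 3: 'aa' (length 2)
Matches: ['aa', 'aa']
Count: 2

2


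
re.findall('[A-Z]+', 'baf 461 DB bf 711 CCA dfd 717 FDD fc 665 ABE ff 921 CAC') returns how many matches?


Pattern '[A-Z]+' finds one or more uppercase letters.
Text: 'baf 461 DB bf 711 CCA dfd 717 FDD fc 665 ABE ff 921 CAC'
Scanning for matches:
  Match 1: 'DB'
  Match 2: 'CCA'
  Match 3: 'FDD'
  Match 4: 'ABE'
  Match 5: 'CAC'
Total matches: 5

5


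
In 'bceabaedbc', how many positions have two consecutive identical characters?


Looking for consecutive identical characters in 'bceabaedbc':
  pos 0-1: 'b' vs 'c' -> different
  pos 1-2: 'c' vs 'e' -> different
  pos 2-3: 'e' vs 'a' -> different
  pos 3-4: 'a' vs 'b' -> different
  pos 4-5: 'b' vs 'a' -> different
  pos 5-6: 'a' vs 'e' -> different
  pos 6-7: 'e' vs 'd' -> different
  pos 7-8: 'd' vs 'b' -> different
  pos 8-9: 'b' vs 'c' -> different
Consecutive identical pairs: []
Count: 0

0


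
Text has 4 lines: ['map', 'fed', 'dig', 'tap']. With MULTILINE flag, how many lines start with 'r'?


With MULTILINE flag, ^ matches the start of each line.
Lines: ['map', 'fed', 'dig', 'tap']
Checking which lines start with 'r':
  Line 1: 'map' -> no
  Line 2: 'fed' -> no
  Line 3: 'dig' -> no
  Line 4: 'tap' -> no
Matching lines: []
Count: 0

0


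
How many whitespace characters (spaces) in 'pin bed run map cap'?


\s matches whitespace characters (spaces, tabs, etc.).
Text: 'pin bed run map cap'
This text has 5 words separated by spaces.
Number of spaces = number of words - 1 = 5 - 1 = 4

4


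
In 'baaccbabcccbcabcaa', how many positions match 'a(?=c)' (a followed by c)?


Lookahead 'a(?=c)' matches 'a' only when followed by 'c'.
String: 'baaccbabcccbcabcaa'
Checking each position where char is 'a':
  pos 1: 'a' -> no (next='a')
  pos 2: 'a' -> MATCH (next='c')
  pos 6: 'a' -> no (next='b')
  pos 13: 'a' -> no (next='b')
  pos 16: 'a' -> no (next='a')
Matching positions: [2]
Count: 1

1


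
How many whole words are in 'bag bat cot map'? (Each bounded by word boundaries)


Word boundaries (\b) mark the start/end of each word.
Text: 'bag bat cot map'
Splitting by whitespace:
  Word 1: 'bag'
  Word 2: 'bat'
  Word 3: 'cot'
  Word 4: 'map'
Total whole words: 4

4


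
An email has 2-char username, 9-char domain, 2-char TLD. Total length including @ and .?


An email address has format: username@domain.tld
Username length: 2
'@' character: 1
Domain length: 9
'.' character: 1
TLD length: 2
Total = 2 + 1 + 9 + 1 + 2 = 15

15


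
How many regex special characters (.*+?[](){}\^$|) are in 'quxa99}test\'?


Regex special characters are: . * + ? [ ] ( ) { } \ ^ $ |
Scanning 'quxa99}test\':
  pos 6: '}' -> SPECIAL
  pos 11: '\' -> SPECIAL
Special chars found: ['}', '\\']
Total: 2

2


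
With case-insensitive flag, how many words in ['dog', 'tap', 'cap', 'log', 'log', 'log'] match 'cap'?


Case-insensitive matching: compare each word's lowercase form to 'cap'.
  'dog' -> lower='dog' -> no
  'tap' -> lower='tap' -> no
  'cap' -> lower='cap' -> MATCH
  'log' -> lower='log' -> no
  'log' -> lower='log' -> no
  'log' -> lower='log' -> no
Matches: ['cap']
Count: 1

1


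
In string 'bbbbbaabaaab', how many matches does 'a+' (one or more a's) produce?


Pattern 'a+' matches one or more consecutive a's.
String: 'bbbbbaabaaab'
Scanning for runs of a:
  Match 1: 'aa' (length 2)
  Match 2: 'aaa' (length 3)
Total matches: 2

2


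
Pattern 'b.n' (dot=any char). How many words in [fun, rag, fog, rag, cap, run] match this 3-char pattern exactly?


Pattern 'b.n' means: starts with 'b', any single char, ends with 'n'.
Checking each word (must be exactly 3 chars):
  'fun' (len=3): no
  'rag' (len=3): no
  'fog' (len=3): no
  'rag' (len=3): no
  'cap' (len=3): no
  'run' (len=3): no
Matching words: []
Total: 0

0


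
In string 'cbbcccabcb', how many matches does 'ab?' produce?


Pattern 'ab?' matches 'a' optionally followed by 'b'.
String: 'cbbcccabcb'
Scanning left to right for 'a' then checking next char:
  Match 1: 'ab' (a followed by b)
Total matches: 1

1


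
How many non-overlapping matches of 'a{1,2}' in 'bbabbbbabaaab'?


Pattern 'a{1,2}' matches between 1 and 2 consecutive a's (greedy).
String: 'bbabbbbabaaab'
Finding runs of a's and applying greedy matching:
  Run at pos 2: 'a' (length 1)
  Run at pos 7: 'a' (length 1)
  Run at pos 9: 'aaa' (length 3)
Matches: ['a', 'a', 'aa', 'a']
Count: 4

4


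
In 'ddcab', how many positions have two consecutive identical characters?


Looking for consecutive identical characters in 'ddcab':
  pos 0-1: 'd' vs 'd' -> MATCH ('dd')
  pos 1-2: 'd' vs 'c' -> different
  pos 2-3: 'c' vs 'a' -> different
  pos 3-4: 'a' vs 'b' -> different
Consecutive identical pairs: ['dd']
Count: 1

1


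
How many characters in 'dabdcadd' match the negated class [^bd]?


Negated class [^bd] matches any char NOT in {b, d}
Scanning 'dabdcadd':
  pos 0: 'd' -> no (excluded)
  pos 1: 'a' -> MATCH
  pos 2: 'b' -> no (excluded)
  pos 3: 'd' -> no (excluded)
  pos 4: 'c' -> MATCH
  pos 5: 'a' -> MATCH
  pos 6: 'd' -> no (excluded)
  pos 7: 'd' -> no (excluded)
Total matches: 3

3


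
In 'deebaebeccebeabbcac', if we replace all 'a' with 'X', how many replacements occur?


re.sub('a', 'X', text) replaces every occurrence of 'a' with 'X'.
Text: 'deebaebeccebeabbcac'
Scanning for 'a':
  pos 4: 'a' -> replacement #1
  pos 13: 'a' -> replacement #2
  pos 17: 'a' -> replacement #3
Total replacements: 3

3


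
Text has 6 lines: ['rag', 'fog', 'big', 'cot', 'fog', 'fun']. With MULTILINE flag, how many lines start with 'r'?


With MULTILINE flag, ^ matches the start of each line.
Lines: ['rag', 'fog', 'big', 'cot', 'fog', 'fun']
Checking which lines start with 'r':
  Line 1: 'rag' -> MATCH
  Line 2: 'fog' -> no
  Line 3: 'big' -> no
  Line 4: 'cot' -> no
  Line 5: 'fog' -> no
  Line 6: 'fun' -> no
Matching lines: ['rag']
Count: 1

1


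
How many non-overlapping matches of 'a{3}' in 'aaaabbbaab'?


Pattern 'a{3}' matches exactly 3 consecutive a's (greedy, non-overlapping).
String: 'aaaabbbaab'
Scanning for runs of a's:
  Run at pos 0: 'aaaa' (length 4) -> 1 match(es)
  Run at pos 7: 'aa' (length 2) -> 0 match(es)
Matches found: ['aaa']
Total: 1

1


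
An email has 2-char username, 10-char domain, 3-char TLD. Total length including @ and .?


An email address has format: username@domain.tld
Username length: 2
'@' character: 1
Domain length: 10
'.' character: 1
TLD length: 3
Total = 2 + 1 + 10 + 1 + 3 = 17

17


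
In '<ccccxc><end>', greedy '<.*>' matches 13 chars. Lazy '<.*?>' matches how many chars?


Greedy '<.*>' tries to match as MUCH as possible.
Lazy '<.*?>' tries to match as LITTLE as possible.

String: '<ccccxc><end>'
Greedy '<.*>' starts at first '<' and extends to the LAST '>': '<ccccxc><end>' (13 chars)
Lazy '<.*?>' starts at first '<' and stops at the FIRST '>': '<ccccxc>' (8 chars)

8


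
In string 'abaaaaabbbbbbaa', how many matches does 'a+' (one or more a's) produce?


Pattern 'a+' matches one or more consecutive a's.
String: 'abaaaaabbbbbbaa'
Scanning for runs of a:
  Match 1: 'a' (length 1)
  Match 2: 'aaaaa' (length 5)
  Match 3: 'aa' (length 2)
Total matches: 3

3


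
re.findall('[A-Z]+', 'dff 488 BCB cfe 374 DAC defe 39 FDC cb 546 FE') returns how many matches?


Pattern '[A-Z]+' finds one or more uppercase letters.
Text: 'dff 488 BCB cfe 374 DAC defe 39 FDC cb 546 FE'
Scanning for matches:
  Match 1: 'BCB'
  Match 2: 'DAC'
  Match 3: 'FDC'
  Match 4: 'FE'
Total matches: 4

4


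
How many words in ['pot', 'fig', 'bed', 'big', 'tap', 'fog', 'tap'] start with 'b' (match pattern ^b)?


Pattern ^b anchors to start of word. Check which words begin with 'b':
  'pot' -> no
  'fig' -> no
  'bed' -> MATCH (starts with 'b')
  'big' -> MATCH (starts with 'b')
  'tap' -> no
  'fog' -> no
  'tap' -> no
Matching words: ['bed', 'big']
Count: 2

2


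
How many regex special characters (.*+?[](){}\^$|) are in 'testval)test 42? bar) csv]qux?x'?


Regex special characters are: . * + ? [ ] ( ) { } \ ^ $ |
Scanning 'testval)test 42? bar) csv]qux?x':
  pos 7: ')' -> SPECIAL
  pos 15: '?' -> SPECIAL
  pos 20: ')' -> SPECIAL
  pos 25: ']' -> SPECIAL
  pos 29: '?' -> SPECIAL
Special chars found: [')', '?', ')', ']', '?']
Total: 5

5


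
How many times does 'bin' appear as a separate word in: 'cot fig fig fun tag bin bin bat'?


Scanning each word for exact match 'bin':
  Word 1: 'cot' -> no
  Word 2: 'fig' -> no
  Word 3: 'fig' -> no
  Word 4: 'fun' -> no
  Word 5: 'tag' -> no
  Word 6: 'bin' -> MATCH
  Word 7: 'bin' -> MATCH
  Word 8: 'bat' -> no
Total matches: 2

2


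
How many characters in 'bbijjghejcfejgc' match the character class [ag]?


Character class [ag] matches any of: {a, g}
Scanning string 'bbijjghejcfejgc' character by character:
  pos 0: 'b' -> no
  pos 1: 'b' -> no
  pos 2: 'i' -> no
  pos 3: 'j' -> no
  pos 4: 'j' -> no
  pos 5: 'g' -> MATCH
  pos 6: 'h' -> no
  pos 7: 'e' -> no
  pos 8: 'j' -> no
  pos 9: 'c' -> no
  pos 10: 'f' -> no
  pos 11: 'e' -> no
  pos 12: 'j' -> no
  pos 13: 'g' -> MATCH
  pos 14: 'c' -> no
Total matches: 2

2


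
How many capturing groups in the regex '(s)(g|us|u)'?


To count capturing groups, count each '(' that starts a group.
Pattern: '(s)(g|us|u)'
Walking through the pattern:
  Position 0: '(' -> group #1
  Position 3: '(' -> group #2
Total capturing groups: 2

2


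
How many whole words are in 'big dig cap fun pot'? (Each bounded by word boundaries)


Word boundaries (\b) mark the start/end of each word.
Text: 'big dig cap fun pot'
Splitting by whitespace:
  Word 1: 'big'
  Word 2: 'dig'
  Word 3: 'cap'
  Word 4: 'fun'
  Word 5: 'pot'
Total whole words: 5

5


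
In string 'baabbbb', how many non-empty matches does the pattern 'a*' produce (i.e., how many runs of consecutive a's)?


Pattern 'a*' matches zero or more a's. We want non-empty runs of consecutive a's.
String: 'baabbbb'
Walking through the string to find runs of a's:
  Run 1: positions 1-2 -> 'aa'
Non-empty runs found: ['aa']
Count: 1

1


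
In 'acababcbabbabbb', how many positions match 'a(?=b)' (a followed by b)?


Lookahead 'a(?=b)' matches 'a' only when followed by 'b'.
String: 'acababcbabbabbb'
Checking each position where char is 'a':
  pos 0: 'a' -> no (next='c')
  pos 2: 'a' -> MATCH (next='b')
  pos 4: 'a' -> MATCH (next='b')
  pos 8: 'a' -> MATCH (next='b')
  pos 11: 'a' -> MATCH (next='b')
Matching positions: [2, 4, 8, 11]
Count: 4

4


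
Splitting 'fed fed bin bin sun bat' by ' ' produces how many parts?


Splitting by ' ' breaks the string at each occurrence of the separator.
Text: 'fed fed bin bin sun bat'
Parts after split:
  Part 1: 'fed'
  Part 2: 'fed'
  Part 3: 'bin'
  Part 4: 'bin'
  Part 5: 'sun'
  Part 6: 'bat'
Total parts: 6

6


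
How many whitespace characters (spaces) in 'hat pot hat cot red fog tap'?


\s matches whitespace characters (spaces, tabs, etc.).
Text: 'hat pot hat cot red fog tap'
This text has 7 words separated by spaces.
Number of spaces = number of words - 1 = 7 - 1 = 6

6


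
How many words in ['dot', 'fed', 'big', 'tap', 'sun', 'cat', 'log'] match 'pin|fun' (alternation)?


Alternation 'pin|fun' matches either 'pin' or 'fun'.
Checking each word:
  'dot' -> no
  'fed' -> no
  'big' -> no
  'tap' -> no
  'sun' -> no
  'cat' -> no
  'log' -> no
Matches: []
Count: 0

0


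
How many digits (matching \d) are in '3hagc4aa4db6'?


\d matches any digit 0-9.
Scanning '3hagc4aa4db6':
  pos 0: '3' -> DIGIT
  pos 5: '4' -> DIGIT
  pos 8: '4' -> DIGIT
  pos 11: '6' -> DIGIT
Digits found: ['3', '4', '4', '6']
Total: 4

4


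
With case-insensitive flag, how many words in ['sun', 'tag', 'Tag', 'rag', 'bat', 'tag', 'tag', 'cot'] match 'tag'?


Case-insensitive matching: compare each word's lowercase form to 'tag'.
  'sun' -> lower='sun' -> no
  'tag' -> lower='tag' -> MATCH
  'Tag' -> lower='tag' -> MATCH
  'rag' -> lower='rag' -> no
  'bat' -> lower='bat' -> no
  'tag' -> lower='tag' -> MATCH
  'tag' -> lower='tag' -> MATCH
  'cot' -> lower='cot' -> no
Matches: ['tag', 'Tag', 'tag', 'tag']
Count: 4

4


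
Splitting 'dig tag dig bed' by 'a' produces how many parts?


Splitting by 'a' breaks the string at each occurrence of the separator.
Text: 'dig tag dig bed'
Parts after split:
  Part 1: 'dig t'
  Part 2: 'g dig bed'
Total parts: 2

2
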